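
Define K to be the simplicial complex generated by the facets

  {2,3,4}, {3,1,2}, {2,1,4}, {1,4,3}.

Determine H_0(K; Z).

Order the vertices as 1 < 2 < 3 < 4. Listing each simplex with vertices in this order, K has dimension 2 with simplices:

  0-simplices (4): [1], [2], [3], [4]
  1-simplices (6): [1,2], [1,3], [1,4], [2,3], [2,4], [3,4]
  2-simplices (4): [1,2,3], [1,2,4], [1,3,4], [2,3,4]

so the chain groups are C_0 ≅ Z^4, C_1 ≅ Z^6, C_2 ≅ Z^4.

Boundary ∂_1: C_1 → C_0 maps an edge to its endpoints' difference, ∂[p,q] = q − p.
As a 4×6 matrix over Z this has rank 3, with invariant factors (1,1,1).

The boundary map ∂_2: C_2 → C_1 acts by ∂[p,q,r] = [q,r] − [p,r] + [p,q]. For instance
  ∂[1,3,4] = [3,4] − [1,4] + [1,3],
  ∂[1,2,3] = [2,3] − [1,3] + [1,2].
As a 6×4 matrix over Z this has rank 3, with invariant factors (1,1,1).

Computing H_k = (kernel of ∂_k) / (image of ∂_{k+1}):

  H_0: rank C_0 − rank ∂_1 = 4 − 3 = 1, and the invariant factors of ∂_1 are all 1, so H_0 ≅ Z.

H_0 = Z.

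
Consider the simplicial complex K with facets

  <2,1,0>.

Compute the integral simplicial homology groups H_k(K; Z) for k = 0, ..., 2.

H_0 = Z,  H_1 = 0,  H_2 = 0.

Fix the vertex order 0 < 1 < 2 and write every simplex with vertices in increasing order. Then dim K = 2 and the simplices of K are:

  0-simplices (3): [0], [1], [2]
  1-simplices (3): [0,1], [0,2], [1,2]
  2-simplices (1): [0,1,2]

giving chain groups C_0 ≅ Z^3, C_1 ≅ Z^3, C_2 ≅ Z^1.

Boundary ∂_1: C_1 → C_0 sends each edge [p,q] (with p < q) to q − p. For instance
  ∂[0,2] = [2] − [0].
As a 3×3 matrix over Z this has rank 2, with invariant factors (1,1).

The boundary map ∂_2: C_2 → C_1 sends each 2-simplex [p,q,r] to [q,r] − [p,r] + [p,q]. For instance
  ∂[0,1,2] = [1,2] − [0,2] + [0,1].
The 3×1 boundary matrix has rank 1 and Smith normal form diag(1).

Computing H_k = (kernel of ∂_k) / (image of ∂_{k+1}):

  H_0: rank C_0 − rank ∂_1 = 3 − 2 = 1, and the invariant factors of ∂_1 are all 1, so H_0 = Z.
  H_1: rank ker ∂_1 − rank ∂_2 = (3 − 2) − 1 = 0, and the invariant factors of ∂_2 are all 1, so H_1 = 0.
  H_2: rank ker ∂_2 − rank ∂_3 = (1 − 1) − 0 = 0, and there is no ∂_3, so H_2 = 0.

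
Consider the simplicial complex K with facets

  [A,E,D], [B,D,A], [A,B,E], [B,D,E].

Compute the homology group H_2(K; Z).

H_2 ≅ Z.

Order the vertices as A < B < D < E. Listing each simplex with vertices in this order, K has dimension 2 with simplices:

  0-simplices (4): A, B, D, E
  1-simplices (6): AB, AD, AE, BD, BE, DE
  2-simplices (4): ABD, ABE, ADE, BDE

so the chain groups are C_0 ≅ Z^4, C_1 ≅ Z^6, C_2 ≅ Z^4.

∂_1: C_1 → C_0 maps an edge to its endpoints' difference, ∂[p,q] = q − p. For instance
  ∂AD = D − A.
This gives a 4×6 integer matrix of rank 3; reducing to Smith normal form yields diagonal entries (1,1,1).

The boundary map ∂_2: C_2 → C_1 sends each 2-simplex [p,q,r] to [q,r] − [p,r] + [p,q]. For instance
  ∂ABD = BD − AD + AB,
  ∂ABE = BE − AE + AB.
The resulting 6×4 matrix has rank 3, and its Smith normal form has invariant factors (1,1,1).

Computing H_k = (kernel of ∂_k) / (image of ∂_{k+1}):

  H_2: rank ker ∂_2 − rank ∂_3 = (4 − 3) − 0 = 1, and there is no ∂_3, so H_2 = Z.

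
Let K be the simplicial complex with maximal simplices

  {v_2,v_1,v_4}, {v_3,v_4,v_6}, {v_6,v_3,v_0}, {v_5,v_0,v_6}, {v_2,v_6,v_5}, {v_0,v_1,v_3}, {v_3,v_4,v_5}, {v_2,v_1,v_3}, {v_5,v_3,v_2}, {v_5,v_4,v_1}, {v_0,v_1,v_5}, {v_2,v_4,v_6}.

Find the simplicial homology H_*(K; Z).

H_0 ≅ Z,  H_1 ≅ Z/2,  H_2 = 0.

Fix the vertex order v_0 < v_1 < v_2 < v_3 < v_4 < v_5 < v_6 and write every simplex with vertices in increasing order. Then dim K = 2 and the simplices of K are:

  0-simplices (7): [v_0], [v_1], [v_2], [v_3], [v_4], [v_5], [v_6]
  1-simplices (18): (18 of them)
  2-simplices (12): (12 of them)

so the chain groups are C_0 ≅ Z^7, C_1 ≅ Z^18, C_2 ≅ Z^12.

∂_1: C_1 → C_0 sends each edge [p,q] (with p < q) to q − p.
The resulting 7×18 matrix has rank 6, and its Smith normal form has invariant factors (1,1,1,1,1,1).

The boundary map ∂_2: C_2 → C_1 maps a triangle to the signed sum of its edges. For instance
  ∂[v_2,v_4,v_6] = [v_4,v_6] − [v_2,v_6] + [v_2,v_4],
  ∂[v_2,v_5,v_6] = [v_5,v_6] − [v_2,v_6] + [v_2,v_5].
This gives a 18×12 integer matrix of rank 12; reducing to Smith normal form yields diagonal entries (1,1,1,1,1,1,1,1,1,1,1,2).

Reading off H_k = ker ∂_k / im ∂_{k+1}:

  H_0: rank C_0 − rank ∂_1 = 7 − 6 = 1, and the invariant factors of ∂_1 are all 1, so H_0 ≅ Z.
  H_1: rank ker ∂_1 − rank ∂_2 = (18 − 6) − 12 = 0, and ∂_2 has invariant factor 2 > 1, so H_1 ≅ Z/2.
  H_2: rank ker ∂_2 − rank ∂_3 = (12 − 12) − 0 = 0, and there is no ∂_3, so H_2 ≅ 0.

As a check, the Euler characteristic is 7 − 18 + 12 = 1, which agrees with 1 − 0 + 0 = 1.
(K is a triangulation of the real projective plane RP^2.)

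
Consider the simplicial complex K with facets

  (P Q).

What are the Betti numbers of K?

K has 2 vertices, 1 edge.
rank ∂_0 = 0, rank ∂_1 = 1 ⇒ b_0 = 2 − 0 − 1 = 1; all invariant factors of ∂_1 are 1 so no torsion. So H_0 ≅ Z.
rank ∂_1 = 1, rank ∂_2 = 0 ⇒ b_1 = 1 − 1 − 0 = 0. So H_1 ≅ 0.

b_0 = 1, b_1 = 0.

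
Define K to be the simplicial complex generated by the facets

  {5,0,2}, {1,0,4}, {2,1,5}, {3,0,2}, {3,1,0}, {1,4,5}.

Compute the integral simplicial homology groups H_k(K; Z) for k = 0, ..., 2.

K has 6 vertices, 12 edges, 6 triangles.
rank ∂_0 = 0, rank ∂_1 = 5 ⇒ b_0 = 6 − 0 − 5 = 1; all invariant factors of ∂_1 are 1 so no torsion. So H_0 = Z.
rank ∂_1 = 5, rank ∂_2 = 6 ⇒ b_1 = 12 − 5 − 6 = 1; all invariant factors of ∂_2 are 1 so no torsion. So H_1 = Z.
rank ∂_2 = 6, rank ∂_3 = 0 ⇒ b_2 = 6 − 6 − 0 = 0. So H_2 = 0.

H_0 ≅ Z,  H_1 ≅ Z,  H_2 = 0.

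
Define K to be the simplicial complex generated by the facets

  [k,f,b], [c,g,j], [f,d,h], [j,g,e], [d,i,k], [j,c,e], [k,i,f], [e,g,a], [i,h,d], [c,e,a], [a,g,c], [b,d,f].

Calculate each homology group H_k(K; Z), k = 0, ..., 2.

Order the vertices as a < b < c < d < e < f < g < h < i < j < k. Listing each simplex with vertices in this order, K has dimension 2 with simplices:

  0-simplices (11): a, b, c, d, e, f, g, h, i, j, k
  1-simplices (21): ac, ae, ag, bd, bf, bk, ce, cg, cj, df, dh, di, dk, eg, ej, fh, fi, fk, gj, hi, ik
  2-simplices (12): ace, acg, aeg, bdf, bfk, cej, cgj, dfh, dhi, dik, egj, fik

so the chain groups are C_0 ≅ Z^11, C_1 ≅ Z^21, C_2 ≅ Z^12.

Boundary ∂_1: C_1 → C_0 is given by ∂[p,q] = [q] − [p]. For instance
  ∂fk = k − f.
The 11×21 boundary matrix has rank 9 and Smith normal form diag(1,1,1,1,1,1,1,1,1).

Boundary ∂_2: C_2 → C_1 acts by ∂[p,q,r] = [q,r] − [p,r] + [p,q]. For instance
  ∂ace = ce − ae + ac,
  ∂fik = ik − fk + fi.
As a 21×12 matrix over Z this has rank 11, with invariant factors (1,1,1,1,1,1,1,1,1,1,1).

Reading off H_k = ker ∂_k / im ∂_{k+1}:

  H_0: rank C_0 − rank ∂_1 = 11 − 9 = 2, and the invariant factors of ∂_1 are all 1, so H_0 = Z^2.
  H_1: rank ker ∂_1 − rank ∂_2 = (21 − 9) − 11 = 1, and the invariant factors of ∂_2 are all 1, so H_1 = Z.
  H_2: rank ker ∂_2 − rank ∂_3 = (12 − 11) − 0 = 1, and there is no ∂_3, so H_2 = Z.

(K is a triangulation of the disjoint union of the cylinder S^1 x I and the 2-sphere S^2.)

H_0 = Z^2,  H_1 = Z,  H_2 = Z.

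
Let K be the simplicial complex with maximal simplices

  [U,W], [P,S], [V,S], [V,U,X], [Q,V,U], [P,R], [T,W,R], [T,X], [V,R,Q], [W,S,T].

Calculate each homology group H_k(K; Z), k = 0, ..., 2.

H_0 = Z,  H_1 = Z^4,  H_2 = 0.

We work with the vertex ordering P < Q < R < S < T < U < V < W < X. The simplices of K, each written with vertices in increasing order, are:

  0-simplices (9): P, Q, R, S, T, U, V, W, X
  1-simplices (17): PR, PS, QR, QU, QV, RT, RV, RW, ST, SV, SW, TW, TX, UV, UW, UX, VX
  2-simplices (5): QRV, QUV, RTW, STW, UVX

giving chain groups C_0 ≅ Z^9, C_1 ≅ Z^17, C_2 ≅ Z^5.

∂_1: C_1 → C_0 is given by ∂[p,q] = [q] − [p].
The resulting 9×17 matrix has rank 8, and its Smith normal form has invariant factors (1,1,1,1,1,1,1,1).

Boundary ∂_2: C_2 → C_1 sends each 2-simplex [p,q,r] to [q,r] − [p,r] + [p,q]. For instance
  ∂UVX = VX − UX + UV,
  ∂QUV = UV − QV + QU.
The resulting 17×5 matrix has rank 5, and its Smith normal form has invariant factors (1,1,1,1,1).

Reading off H_k = ker ∂_k / im ∂_{k+1}:

  H_0: rank C_0 − rank ∂_1 = 9 − 8 = 1, and the invariant factors of ∂_1 are all 1, so H_0 = Z.
  H_1: rank ker ∂_1 − rank ∂_2 = (17 − 8) − 5 = 4, and the invariant factors of ∂_2 are all 1, so H_1 = Z^4.
  H_2: rank ker ∂_2 − rank ∂_3 = (5 − 5) − 0 = 0, and there is no ∂_3, so H_2 = 0.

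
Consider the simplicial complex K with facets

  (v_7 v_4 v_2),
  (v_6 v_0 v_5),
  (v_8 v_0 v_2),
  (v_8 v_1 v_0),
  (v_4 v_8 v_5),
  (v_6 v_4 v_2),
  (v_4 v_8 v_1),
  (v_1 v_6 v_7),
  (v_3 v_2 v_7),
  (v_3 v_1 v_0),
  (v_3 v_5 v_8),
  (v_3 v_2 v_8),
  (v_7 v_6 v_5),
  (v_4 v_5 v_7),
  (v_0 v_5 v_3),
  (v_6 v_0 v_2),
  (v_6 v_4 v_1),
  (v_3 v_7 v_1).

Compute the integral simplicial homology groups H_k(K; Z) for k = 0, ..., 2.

Take the total order v_0 < v_1 < v_2 < v_3 < v_4 < v_5 < v_6 < v_7 < v_8 on the vertex set. Then K (dimension 2) consists of the simplices:

  0-simplices (9): [v_0], [v_1], [v_2], [v_3], [v_4], [v_5], [v_6], [v_7], [v_8]
  1-simplices (27): (27 of them)
  2-simplices (18): (18 of them)

Hence C_0 ≅ Z^9, C_1 ≅ Z^27, C_2 ≅ Z^18.

The boundary map ∂_1: C_1 → C_0 sends each edge [p,q] (with p < q) to q − p.
This gives a 9×27 integer matrix of rank 8; reducing to Smith normal form yields diagonal entries (1,1,1,1,1,1,1,1).

Boundary ∂_2: C_2 → C_1 maps a triangle to the signed sum of its edges. For instance
  ∂[v_5,v_6,v_7] = [v_6,v_7] − [v_5,v_7] + [v_5,v_6],
  ∂[v_0,v_3,v_5] = [v_3,v_5] − [v_0,v_5] + [v_0,v_3].
The resulting 27×18 matrix has rank 18, and its Smith normal form has invariant factors (1,1,1,1,1,1,1,1,1,1,1,1,1,1,1,1,1,2).

Computing H_k = (kernel of ∂_k) / (image of ∂_{k+1}):

  H_0: rank C_0 − rank ∂_1 = 9 − 8 = 1, and the invariant factors of ∂_1 are all 1, so H_0 ≅ Z.
  H_1: rank ker ∂_1 − rank ∂_2 = (27 − 8) − 18 = 1, and ∂_2 has invariant factor 2 > 1, so H_1 ≅ Z ⊕ Z/2.
  H_2: rank ker ∂_2 − rank ∂_3 = (18 − 18) − 0 = 0, and there is no ∂_3, so H_2 ≅ 0.

As a check, the Euler characteristic is 9 − 27 + 18 = 0, which agrees with 1 − 1 + 0 = 0.

H_0 = Z,  H_1 = Z ⊕ Z/2,  H_2 = 0.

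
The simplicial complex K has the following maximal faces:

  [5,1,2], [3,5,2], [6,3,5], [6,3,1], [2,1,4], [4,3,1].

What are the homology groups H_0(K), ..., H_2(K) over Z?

H_0 = Z,  H_1 = Z,  H_2 = 0.

We work with the vertex ordering 1 < 2 < 3 < 4 < 5 < 6. The simplices of K, each written with vertices in increasing order, are:

  0-simplices (6): [1], [2], [3], [4], [5], [6]
  1-simplices (12): [1,2], [1,3], [1,4], [1,5], [1,6], [2,3], [2,4], [2,5], [3,4], [3,5], [3,6], [5,6]
  2-simplices (6): [1,2,4], [1,2,5], [1,3,4], [1,3,6], [2,3,5], [3,5,6]

giving chain groups C_0 ≅ Z^6, C_1 ≅ Z^12, C_2 ≅ Z^6.

The boundary map ∂_1: C_1 → C_0 sends each edge [p,q] (with p < q) to q − p. For instance
  ∂[3,4] = [4] − [3].
The resulting 6×12 matrix has rank 5, and its Smith normal form has invariant factors (1,1,1,1,1).

The boundary map ∂_2: C_2 → C_1 maps a triangle to the signed sum of its edges. For instance
  ∂[1,3,4] = [3,4] − [1,4] + [1,3],
  ∂[2,3,5] = [3,5] − [2,5] + [2,3].
As a 12×6 matrix over Z this has rank 6, with invariant factors (1,1,1,1,1,1).

Now H_k = ker ∂_k / im ∂_{k+1}, so:

  H_0: rank C_0 − rank ∂_1 = 6 − 5 = 1, and the invariant factors of ∂_1 are all 1, so H_0 ≅ Z.
  H_1: rank ker ∂_1 − rank ∂_2 = (12 − 5) − 6 = 1, and the invariant factors of ∂_2 are all 1, so H_1 ≅ Z.
  H_2: rank ker ∂_2 − rank ∂_3 = (6 − 6) − 0 = 0, and there is no ∂_3, so H_2 ≅ 0.

As a check, the Euler characteristic is 6 − 12 + 6 = 0, which agrees with 1 − 1 + 0 = 0.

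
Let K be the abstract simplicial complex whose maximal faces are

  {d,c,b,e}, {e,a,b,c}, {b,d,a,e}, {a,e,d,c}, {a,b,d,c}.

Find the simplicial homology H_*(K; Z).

H_0 = Z,  H_1 = 0,  H_2 = 0,  H_3 = Z.

Order the vertices as a < b < c < d < e. Listing each simplex with vertices in this order, K has dimension 3 with simplices:

  0-simplices (5): a, b, c, d, e
  1-simplices (10): ab, ac, ad, ae, bc, bd, be, cd, ce, de
  2-simplices (10): abc, abd, abe, acd, ace, ade, bcd, bce, bde, cde
  3-simplices (5): abcd, abce, abde, acde, bcde

giving chain groups C_0 ≅ Z^5, C_1 ≅ Z^10, C_2 ≅ Z^10, C_3 ≅ Z^5.

The boundary map ∂_1: C_1 → C_0 is given by ∂[p,q] = [q] − [p]. For instance
  ∂be = e − b.
The resulting 5×10 matrix has rank 4, and its Smith normal form has invariant factors (1,1,1,1).

The boundary map ∂_2: C_2 → C_1 maps a triangle to the signed sum of its edges. For instance
  ∂bde = de − be + bd,
  ∂bcd = cd − bd + bc.
This gives a 10×10 integer matrix of rank 6; reducing to Smith normal form yields diagonal entries (1,1,1,1,1,1).

∂_3: C_3 → C_2 sends each 3-simplex σ to the alternating sum Σ_i (−1)^i (σ with its i-th vertex removed). For instance
  ∂acde = cde − ade + ace − acd,
  ∂abde = bde − ade + abe − abd.
The resulting 10×5 matrix has rank 4, and its Smith normal form has invariant factors (1,1,1,1).

From H_k ≅ ker(∂_k) / im(∂_{k+1}) we obtain:

  H_0: rank C_0 − rank ∂_1 = 5 − 4 = 1, and the invariant factors of ∂_1 are all 1, so H_0 = Z.
  H_1: rank ker ∂_1 − rank ∂_2 = (10 − 4) − 6 = 0, and the invariant factors of ∂_2 are all 1, so H_1 = 0.
  H_2: rank ker ∂_2 − rank ∂_3 = (10 − 6) − 4 = 0, and the invariant factors of ∂_3 are all 1, so H_2 = 0.
  H_3: rank ker ∂_3 − rank ∂_4 = (5 − 4) − 0 = 1, and there is no ∂_4, so H_3 = Z.

As a check, the Euler characteristic is 5 − 10 + 10 − 5 = 0, which agrees with 1 − 0 + 0 − 1 = 0.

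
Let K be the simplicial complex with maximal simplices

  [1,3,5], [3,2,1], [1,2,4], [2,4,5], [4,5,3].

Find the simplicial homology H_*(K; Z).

H_0 ≅ Z,  H_1 ≅ Z,  H_2 = 0.

K has 5 vertices, 10 edges, 5 triangles.
rank ∂_0 = 0, rank ∂_1 = 4 ⇒ b_0 = 5 − 0 − 4 = 1; all invariant factors of ∂_1 are 1 so no torsion. So H_0 = Z.
rank ∂_1 = 4, rank ∂_2 = 5 ⇒ b_1 = 10 − 4 − 5 = 1; all invariant factors of ∂_2 are 1 so no torsion. So H_1 = Z.
rank ∂_2 = 5, rank ∂_3 = 0 ⇒ b_2 = 5 − 5 − 0 = 0. So H_2 = 0.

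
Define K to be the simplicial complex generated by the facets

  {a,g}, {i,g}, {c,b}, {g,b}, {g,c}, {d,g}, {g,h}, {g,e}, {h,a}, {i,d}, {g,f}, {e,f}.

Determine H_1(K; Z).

H_1 ≅ Z^4.

Order the vertices as a < b < c < d < e < f < g < h < i. Listing each simplex with vertices in this order, K has dimension 1 with simplices:

  0-simplices (9): a, b, c, d, e, f, g, h, i
  1-simplices (12): ag, ah, bc, bg, cg, dg, di, ef, eg, fg, gh, gi

giving chain groups C_0 ≅ Z^9, C_1 ≅ Z^12.

The boundary map ∂_1: C_1 → C_0 sends each edge [p,q] (with p < q) to q − p.
This gives a 9×12 integer matrix of rank 8; reducing to Smith normal form yields diagonal entries (1,1,1,1,1,1,1,1).

Now H_k = ker ∂_k / im ∂_{k+1}, so:

  H_1: rank ker ∂_1 − rank ∂_2 = (12 − 8) − 0 = 4, and there is no ∂_2, so H_1 ≅ Z^4.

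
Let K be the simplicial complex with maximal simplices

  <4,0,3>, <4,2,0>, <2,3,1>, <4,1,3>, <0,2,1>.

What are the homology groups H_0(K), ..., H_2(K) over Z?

Take the total order 0 < 1 < 2 < 3 < 4 on the vertex set. Then K (dimension 2) consists of the simplices:

  0-simplices (5): [0], [1], [2], [3], [4]
  1-simplices (10): [0,1], [0,2], [0,3], [0,4], [1,2], [1,3], [1,4], [2,3], [2,4], [3,4]
  2-simplices (5): [0,1,2], [0,2,4], [0,3,4], [1,2,3], [1,3,4]

Hence C_0 ≅ Z^5, C_1 ≅ Z^10, C_2 ≅ Z^5.

The boundary map ∂_1: C_1 → C_0 sends each edge [p,q] (with p < q) to q − p.
This gives a 5×10 integer matrix of rank 4; reducing to Smith normal form yields diagonal entries (1,1,1,1).

Boundary ∂_2: C_2 → C_1 sends each 2-simplex [p,q,r] to [q,r] − [p,r] + [p,q]. For instance
  ∂[0,1,2] = [1,2] − [0,2] + [0,1],
  ∂[1,3,4] = [3,4] − [1,4] + [1,3].
The 10×5 boundary matrix has rank 5 and Smith normal form diag(1,1,1,1,1).

From H_k ≅ ker(∂_k) / im(∂_{k+1}) we obtain:

  H_0: rank C_0 − rank ∂_1 = 5 − 4 = 1, and the invariant factors of ∂_1 are all 1, so H_0 = Z.
  H_1: rank ker ∂_1 − rank ∂_2 = (10 − 4) − 5 = 1, and the invariant factors of ∂_2 are all 1, so H_1 = Z.
  H_2: rank ker ∂_2 − rank ∂_3 = (5 − 5) − 0 = 0, and there is no ∂_3, so H_2 = 0.

As a check, the Euler characteristic is 5 − 10 + 5 = 0, which agrees with 1 − 1 + 0 = 0.
(K is a triangulation of the Möbius band.)

H_0 = Z,  H_1 = Z,  H_2 = 0.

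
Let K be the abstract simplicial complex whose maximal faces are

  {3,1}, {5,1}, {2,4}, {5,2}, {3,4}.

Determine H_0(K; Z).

H_0 ≅ Z.

Order the vertices as 1 < 2 < 3 < 4 < 5. Listing each simplex with vertices in this order, K has dimension 1 with simplices:

  0-simplices (5): [1], [2], [3], [4], [5]
  1-simplices (5): [1,3], [1,5], [2,4], [2,5], [3,4]

giving chain groups C_0 ≅ Z^5, C_1 ≅ Z^5.

∂_1: C_1 → C_0 maps an edge to its endpoints' difference, ∂[p,q] = q − p. For instance
  ∂[2,5] = [5] − [2].
As a 5×5 matrix over Z this has rank 4, with invariant factors (1,1,1,1).

Reading off H_k = ker ∂_k / im ∂_{k+1}:

  H_0: rank C_0 − rank ∂_1 = 5 − 4 = 1, and the invariant factors of ∂_1 are all 1, so H_0 = Z.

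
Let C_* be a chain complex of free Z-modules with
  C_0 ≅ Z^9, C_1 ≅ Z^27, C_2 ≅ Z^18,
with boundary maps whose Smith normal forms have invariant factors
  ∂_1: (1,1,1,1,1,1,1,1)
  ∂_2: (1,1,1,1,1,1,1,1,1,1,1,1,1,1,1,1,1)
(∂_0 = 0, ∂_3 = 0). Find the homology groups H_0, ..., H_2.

H_0: b_0 = 9 − 0 − 8 = 1; torsion from ∂_1 factors > 1: none. So H_0 = Z.
H_1: b_1 = 27 − 8 − 17 = 2; torsion from ∂_2 factors > 1: none. So H_1 = Z^2.
H_2: b_2 = 18 − 17 − 0 = 1; torsion from ∂_3 factors > 1: none. So H_2 = Z.

H_0 = Z,  H_1 = Z^2,  H_2 = Z.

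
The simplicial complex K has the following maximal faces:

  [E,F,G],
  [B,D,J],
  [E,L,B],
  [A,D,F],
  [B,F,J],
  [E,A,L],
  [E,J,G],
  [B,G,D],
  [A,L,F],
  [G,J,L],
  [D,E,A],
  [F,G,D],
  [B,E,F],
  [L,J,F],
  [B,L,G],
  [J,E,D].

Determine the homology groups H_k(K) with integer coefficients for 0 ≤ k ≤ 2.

Take the total order A < B < D < E < F < G < J < L on the vertex set. Then K (dimension 2) consists of the simplices:

  0-simplices (8): A, B, D, E, F, G, J, L
  1-simplices (24): AD, AE, AF, AL, BD, BE, BF, BG, BJ, BL, DE, DF, DG, DJ, EF, EG, EJ, EL, FG, FJ, FL, GJ, GL, JL
  2-simplices (16): ADE, ADF, AEL, AFL, BDG, BDJ, BEF, BEL, BFJ, BGL, DEJ, DFG, EFG, EGJ, FJL, GJL

giving chain groups C_0 ≅ Z^8, C_1 ≅ Z^24, C_2 ≅ Z^16.

The boundary map ∂_1: C_1 → C_0 is given by ∂[p,q] = [q] − [p].
As a 8×24 matrix over Z this has rank 7, with invariant factors (1,1,1,1,1,1,1).

Boundary ∂_2: C_2 → C_1 sends each 2-simplex [p,q,r] to [q,r] − [p,r] + [p,q]. For instance
  ∂EFG = FG − EG + EF,
  ∂BDJ = DJ − BJ + BD.
The resulting 24×16 matrix has rank 15, and its Smith normal form has invariant factors (1,1,1,1,1,1,1,1,1,1,1,1,1,1,1).

From H_k ≅ ker(∂_k) / im(∂_{k+1}) we obtain:

  H_0: rank C_0 − rank ∂_1 = 8 − 7 = 1, and the invariant factors of ∂_1 are all 1, so H_0 ≅ Z.
  H_1: rank ker ∂_1 − rank ∂_2 = (24 − 7) − 15 = 2, and the invariant factors of ∂_2 are all 1, so H_1 ≅ Z^2.
  H_2: rank ker ∂_2 − rank ∂_3 = (16 − 15) − 0 = 1, and there is no ∂_3, so H_2 ≅ Z.

As a check, the Euler characteristic is 8 − 24 + 16 = 0, which agrees with 1 − 2 + 1 = 0.

H_0 = Z,  H_1 = Z^2,  H_2 = Z.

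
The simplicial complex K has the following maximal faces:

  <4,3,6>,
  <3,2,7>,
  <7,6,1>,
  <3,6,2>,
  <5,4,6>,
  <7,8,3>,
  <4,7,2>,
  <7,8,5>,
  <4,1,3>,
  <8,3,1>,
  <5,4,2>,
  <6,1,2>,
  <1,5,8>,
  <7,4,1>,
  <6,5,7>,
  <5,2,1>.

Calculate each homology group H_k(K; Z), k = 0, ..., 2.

K has 8 vertices, 24 edges, 16 triangles.
rank ∂_0 = 0, rank ∂_1 = 7 ⇒ b_0 = 8 − 0 − 7 = 1; all invariant factors of ∂_1 are 1 so no torsion. So H_0 ≅ Z.
rank ∂_1 = 7, rank ∂_2 = 15 ⇒ b_1 = 24 − 7 − 15 = 2; all invariant factors of ∂_2 are 1 so no torsion. So H_1 ≅ Z^2.
rank ∂_2 = 15, rank ∂_3 = 0 ⇒ b_2 = 16 − 15 − 0 = 1. So H_2 ≅ Z.

H_0 = Z,  H_1 = Z^2,  H_2 = Z.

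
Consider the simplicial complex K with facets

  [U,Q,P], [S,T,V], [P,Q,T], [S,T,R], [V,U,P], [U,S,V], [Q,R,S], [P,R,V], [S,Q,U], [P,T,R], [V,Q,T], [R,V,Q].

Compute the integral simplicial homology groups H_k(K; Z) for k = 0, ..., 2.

H_0 = Z,  H_1 = Z/2,  H_2 = 0.

Take the total order P < Q < R < S < T < U < V on the vertex set. Then K (dimension 2) consists of the simplices:

  0-simplices (7): P, Q, R, S, T, U, V
  1-simplices (18): PQ, PR, PT, PU, PV, QR, QS, QT, QU, QV, RS, RT, RV, ST, SU, SV, TV, UV
  2-simplices (12): PQT, PQU, PRT, PRV, PUV, QRS, QRV, QSU, QTV, RST, STV, SUV

Hence C_0 ≅ Z^7, C_1 ≅ Z^18, C_2 ≅ Z^12.

Boundary ∂_1: C_1 → C_0 sends each edge [p,q] (with p < q) to q − p.
This gives a 7×18 integer matrix of rank 6; reducing to Smith normal form yields diagonal entries (1,1,1,1,1,1).

Boundary ∂_2: C_2 → C_1 maps a triangle to the signed sum of its edges. For instance
  ∂STV = TV − SV + ST,
  ∂PUV = UV − PV + PU.
This gives a 18×12 integer matrix of rank 12; reducing to Smith normal form yields diagonal entries (1,1,1,1,1,1,1,1,1,1,1,2).

Now H_k = ker ∂_k / im ∂_{k+1}, so:

  H_0: rank C_0 − rank ∂_1 = 7 − 6 = 1, and the invariant factors of ∂_1 are all 1, so H_0 ≅ Z.
  H_1: rank ker ∂_1 − rank ∂_2 = (18 − 6) − 12 = 0, and ∂_2 has invariant factor 2 > 1, so H_1 ≅ Z/2.
  H_2: rank ker ∂_2 − rank ∂_3 = (12 − 12) − 0 = 0, and there is no ∂_3, so H_2 ≅ 0.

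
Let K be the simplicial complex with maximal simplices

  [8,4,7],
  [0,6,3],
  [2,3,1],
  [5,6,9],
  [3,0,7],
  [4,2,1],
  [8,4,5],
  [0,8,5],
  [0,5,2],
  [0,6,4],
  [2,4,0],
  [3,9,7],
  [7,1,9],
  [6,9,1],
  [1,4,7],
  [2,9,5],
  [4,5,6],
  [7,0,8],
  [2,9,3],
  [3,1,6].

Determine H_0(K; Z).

H_0 ≅ Z.

K has 10 vertices, 30 edges, 20 triangles.
rank ∂_0 = 0, rank ∂_1 = 9 ⇒ b_0 = 10 − 0 − 9 = 1; all invariant factors of ∂_1 are 1 so no torsion. So H_0 = Z.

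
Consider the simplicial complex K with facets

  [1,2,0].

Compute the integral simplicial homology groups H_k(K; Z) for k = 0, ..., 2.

Take the total order 0 < 1 < 2 on the vertex set. Then K (dimension 2) consists of the simplices:

  0-simplices (3): [0], [1], [2]
  1-simplices (3): [0,1], [0,2], [1,2]
  2-simplices (1): [0,1,2]

so the chain groups are C_0 ≅ Z^3, C_1 ≅ Z^3, C_2 ≅ Z^1.

∂_1: C_1 → C_0 is given by ∂[p,q] = [q] − [p].
The 3×3 boundary matrix has rank 2 and Smith normal form diag(1,1).

∂_2: C_2 → C_1 acts by ∂[p,q,r] = [q,r] − [p,r] + [p,q]. For instance
  ∂[0,1,2] = [1,2] − [0,2] + [0,1].
The resulting 3×1 matrix has rank 1, and its Smith normal form has invariant factors (1).

Now H_k = ker ∂_k / im ∂_{k+1}, so:

  H_0: rank C_0 − rank ∂_1 = 3 − 2 = 1, and the invariant factors of ∂_1 are all 1, so H_0 = Z.
  H_1: rank ker ∂_1 − rank ∂_2 = (3 − 2) − 1 = 0, and the invariant factors of ∂_2 are all 1, so H_1 = 0.
  H_2: rank ker ∂_2 − rank ∂_3 = (1 − 1) − 0 = 0, and there is no ∂_3, so H_2 = 0.

H_0 ≅ Z,  H_1 = 0,  H_2 = 0.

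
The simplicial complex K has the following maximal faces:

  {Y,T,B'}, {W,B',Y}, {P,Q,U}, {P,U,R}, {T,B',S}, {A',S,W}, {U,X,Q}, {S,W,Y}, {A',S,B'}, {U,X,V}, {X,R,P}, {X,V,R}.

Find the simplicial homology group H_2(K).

We work with the vertex ordering P < Q < R < S < T < U < V < W < X < Y < A' < B'. The simplices of K, each written with vertices in increasing order, are:

  0-simplices (12): [P], [Q], [R], [S], [T], [U], [V], [W], [X], [Y], [A'], [B']
  1-simplices (24): (24 of them)
  2-simplices (12): [P,Q,U], [P,R,U], [P,R,X], [Q,U,X], [R,V,X], [S,T,B'], [S,W,Y], [S,W,A'], [S,A',B'], [T,Y,B'], [U,V,X], [W,Y,B']

Hence C_0 ≅ Z^12, C_1 ≅ Z^24, C_2 ≅ Z^12.

∂_1: C_1 → C_0 sends each edge [p,q] (with p < q) to q − p. For instance
  ∂[S,A'] = [A'] − [S].
This gives a 12×24 integer matrix of rank 10; reducing to Smith normal form yields diagonal entries (1,1,1,1,1,1,1,1,1,1).

The boundary map ∂_2: C_2 → C_1 sends each 2-simplex [p,q,r] to [q,r] − [p,r] + [p,q]. For instance
  ∂[S,A',B'] = [A',B'] − [S,B'] + [S,A'],
  ∂[S,W,A'] = [W,A'] − [S,A'] + [S,W].
This gives a 24×12 integer matrix of rank 12; reducing to Smith normal form yields diagonal entries (1,1,1,1,1,1,1,1,1,1,1,1).

Computing H_k = (kernel of ∂_k) / (image of ∂_{k+1}):

  H_2: rank ker ∂_2 − rank ∂_3 = (12 − 12) − 0 = 0, and there is no ∂_3, so H_2 = 0.

H_2 = 0.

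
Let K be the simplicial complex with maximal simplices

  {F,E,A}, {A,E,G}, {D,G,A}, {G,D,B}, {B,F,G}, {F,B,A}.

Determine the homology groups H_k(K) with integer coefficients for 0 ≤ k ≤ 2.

H_0 = Z,  H_1 = Z,  H_2 = 0.

Order the vertices as A < B < D < E < F < G. Listing each simplex with vertices in this order, K has dimension 2 with simplices:

  0-simplices (6): A, B, D, E, F, G
  1-simplices (12): AB, AD, AE, AF, AG, BD, BF, BG, DG, EF, EG, FG
  2-simplices (6): ABF, ADG, AEF, AEG, BDG, BFG

so the chain groups are C_0 ≅ Z^6, C_1 ≅ Z^12, C_2 ≅ Z^6.

The boundary map ∂_1: C_1 → C_0 is given by ∂[p,q] = [q] − [p]. For instance
  ∂EG = G − E.
This gives a 6×12 integer matrix of rank 5; reducing to Smith normal form yields diagonal entries (1,1,1,1,1).

The boundary map ∂_2: C_2 → C_1 maps a triangle to the signed sum of its edges. For instance
  ∂ADG = DG − AG + AD,
  ∂BFG = FG − BG + BF.
This gives a 12×6 integer matrix of rank 6; reducing to Smith normal form yields diagonal entries (1,1,1,1,1,1).

Reading off H_k = ker ∂_k / im ∂_{k+1}:

  H_0: rank C_0 − rank ∂_1 = 6 − 5 = 1, and the invariant factors of ∂_1 are all 1, so H_0 = Z.
  H_1: rank ker ∂_1 − rank ∂_2 = (12 − 5) − 6 = 1, and the invariant factors of ∂_2 are all 1, so H_1 = Z.
  H_2: rank ker ∂_2 − rank ∂_3 = (6 − 6) − 0 = 0, and there is no ∂_3, so H_2 = 0.

(K is a triangulation of the cylinder S^1 x I.)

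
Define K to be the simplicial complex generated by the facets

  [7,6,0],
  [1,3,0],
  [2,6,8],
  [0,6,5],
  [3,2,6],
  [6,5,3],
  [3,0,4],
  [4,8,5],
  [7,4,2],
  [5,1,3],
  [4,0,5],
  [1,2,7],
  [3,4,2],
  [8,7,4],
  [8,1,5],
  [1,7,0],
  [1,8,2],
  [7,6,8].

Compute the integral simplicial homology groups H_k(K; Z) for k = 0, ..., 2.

Order the vertices as 0 < 1 < 2 < 3 < 4 < 5 < 6 < 7 < 8. Listing each simplex with vertices in this order, K has dimension 2 with simplices:

  0-simplices (9): [0], [1], [2], [3], [4], [5], [6], [7], [8]
  1-simplices (27): (27 of them)
  2-simplices (18): [0,1,3], [0,1,7], [0,3,4], [0,4,5], [0,5,6], [0,6,7], [1,2,7], [1,2,8], [1,3,5], [1,5,8], [2,3,4], [2,3,6], [2,4,7], [2,6,8], [3,5,6], [4,5,8], [4,7,8], [6,7,8]

so the chain groups are C_0 ≅ Z^9, C_1 ≅ Z^27, C_2 ≅ Z^18.

Boundary ∂_1: C_1 → C_0 maps an edge to its endpoints' difference, ∂[p,q] = q − p. For instance
  ∂[0,7] = [7] − [0].
As a 9×27 matrix over Z this has rank 8, with invariant factors (1,1,1,1,1,1,1,1).

The boundary map ∂_2: C_2 → C_1 acts by ∂[p,q,r] = [q,r] − [p,r] + [p,q]. For instance
  ∂[0,5,6] = [5,6] − [0,6] + [0,5],
  ∂[2,6,8] = [6,8] − [2,8] + [2,6].
The 27×18 boundary matrix has rank 18 and Smith normal form diag(1,1,1,1,1,1,1,1,1,1,1,1,1,1,1,1,1,2).

Reading off H_k = ker ∂_k / im ∂_{k+1}:

  H_0: rank C_0 − rank ∂_1 = 9 − 8 = 1, and the invariant factors of ∂_1 are all 1, so H_0 ≅ Z.
  H_1: rank ker ∂_1 − rank ∂_2 = (27 − 8) − 18 = 1, and ∂_2 has invariant factor 2 > 1, so H_1 ≅ Z ⊕ Z/2Z.
  H_2: rank ker ∂_2 − rank ∂_3 = (18 − 18) − 0 = 0, and there is no ∂_3, so H_2 ≅ 0.

(K is a triangulation of the Klein bottle.)

H_0 ≅ Z,  H_1 ≅ Z ⊕ Z/2Z,  H_2 = 0.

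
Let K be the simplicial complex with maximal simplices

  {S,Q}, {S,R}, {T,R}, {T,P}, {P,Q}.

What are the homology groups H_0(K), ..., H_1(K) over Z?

Fix the vertex order P < Q < R < S < T and write every simplex with vertices in increasing order. Then dim K = 1 and the simplices of K are:

  0-simplices (5): P, Q, R, S, T
  1-simplices (5): PQ, PT, QS, RS, RT

giving chain groups C_0 ≅ Z^5, C_1 ≅ Z^5.

∂_1: C_1 → C_0 sends each edge [p,q] (with p < q) to q − p.
The 5×5 boundary matrix has rank 4 and Smith normal form diag(1,1,1,1).

Reading off H_k = ker ∂_k / im ∂_{k+1}:

  H_0: rank C_0 − rank ∂_1 = 5 − 4 = 1, and the invariant factors of ∂_1 are all 1, so H_0 ≅ Z.
  H_1: rank ker ∂_1 − rank ∂_2 = (5 − 4) − 0 = 1, and there is no ∂_2, so H_1 ≅ Z.

As a check, the Euler characteristic is 5 − 5 = 0, which agrees with 1 − 1 = 0.

H_0 ≅ Z,  H_1 ≅ Z.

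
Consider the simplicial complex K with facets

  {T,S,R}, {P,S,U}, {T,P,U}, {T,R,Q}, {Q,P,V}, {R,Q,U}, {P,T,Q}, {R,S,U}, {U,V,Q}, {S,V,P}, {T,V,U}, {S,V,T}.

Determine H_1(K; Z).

H_1 = Z/2Z.

Fix the vertex order P < Q < R < S < T < U < V and write every simplex with vertices in increasing order. Then dim K = 2 and the simplices of K are:

  0-simplices (7): P, Q, R, S, T, U, V
  1-simplices (18): PQ, PS, PT, PU, PV, QR, QT, QU, QV, RS, RT, RU, ST, SU, SV, TU, TV, UV
  2-simplices (12): PQT, PQV, PSU, PSV, PTU, QRT, QRU, QUV, RST, RSU, STV, TUV

so the chain groups are C_0 ≅ Z^7, C_1 ≅ Z^18, C_2 ≅ Z^12.

The boundary map ∂_1: C_1 → C_0 sends each edge [p,q] (with p < q) to q − p. For instance
  ∂PT = T − P.
This gives a 7×18 integer matrix of rank 6; reducing to Smith normal form yields diagonal entries (1,1,1,1,1,1).

∂_2: C_2 → C_1 acts by ∂[p,q,r] = [q,r] − [p,r] + [p,q]. For instance
  ∂PTU = TU − PU + PT,
  ∂TUV = UV − TV + TU.
This gives a 18×12 integer matrix of rank 12; reducing to Smith normal form yields diagonal entries (1,1,1,1,1,1,1,1,1,1,1,2).

Reading off H_k = ker ∂_k / im ∂_{k+1}:

  H_1: rank ker ∂_1 − rank ∂_2 = (18 − 6) − 12 = 0, and ∂_2 has invariant factor 2 > 1, so H_1 = Z/2Z.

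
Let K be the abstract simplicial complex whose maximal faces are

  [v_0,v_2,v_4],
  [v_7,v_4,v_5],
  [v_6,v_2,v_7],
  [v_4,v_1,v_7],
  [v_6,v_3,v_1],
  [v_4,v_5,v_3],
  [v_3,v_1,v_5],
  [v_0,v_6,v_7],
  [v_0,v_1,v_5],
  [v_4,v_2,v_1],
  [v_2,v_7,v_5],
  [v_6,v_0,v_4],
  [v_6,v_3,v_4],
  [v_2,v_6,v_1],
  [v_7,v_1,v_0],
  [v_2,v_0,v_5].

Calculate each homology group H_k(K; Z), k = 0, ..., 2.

H_0 = Z,  H_1 = Z^2,  H_2 = Z.

Order the vertices as v_0 < v_1 < v_2 < v_3 < v_4 < v_5 < v_6 < v_7. Listing each simplex with vertices in this order, K has dimension 2 with simplices:

  0-simplices (8): [v_0], [v_1], [v_2], [v_3], [v_4], [v_5], [v_6], [v_7]
  1-simplices (24): (24 of them)
  2-simplices (16): (16 of them)

giving chain groups C_0 ≅ Z^8, C_1 ≅ Z^24, C_2 ≅ Z^16.

Boundary ∂_1: C_1 → C_0 maps an edge to its endpoints' difference, ∂[p,q] = q − p.
This gives a 8×24 integer matrix of rank 7; reducing to Smith normal form yields diagonal entries (1,1,1,1,1,1,1).

The boundary map ∂_2: C_2 → C_1 sends each 2-simplex [p,q,r] to [q,r] − [p,r] + [p,q]. For instance
  ∂[v_0,v_1,v_7] = [v_1,v_7] − [v_0,v_7] + [v_0,v_1],
  ∂[v_1,v_3,v_5] = [v_3,v_5] − [v_1,v_5] + [v_1,v_3].
This gives a 24×16 integer matrix of rank 15; reducing to Smith normal form yields diagonal entries (1,1,1,1,1,1,1,1,1,1,1,1,1,1,1).

Now H_k = ker ∂_k / im ∂_{k+1}, so:

  H_0: rank C_0 − rank ∂_1 = 8 − 7 = 1, and the invariant factors of ∂_1 are all 1, so H_0 = Z.
  H_1: rank ker ∂_1 − rank ∂_2 = (24 − 7) − 15 = 2, and the invariant factors of ∂_2 are all 1, so H_1 = Z^2.
  H_2: rank ker ∂_2 − rank ∂_3 = (16 − 15) − 0 = 1, and there is no ∂_3, so H_2 = Z.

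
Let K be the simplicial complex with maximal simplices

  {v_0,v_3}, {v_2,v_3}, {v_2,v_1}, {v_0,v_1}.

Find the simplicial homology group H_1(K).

Order the vertices as v_0 < v_1 < v_2 < v_3. Listing each simplex with vertices in this order, K has dimension 1 with simplices:

  0-simplices (4): [v_0], [v_1], [v_2], [v_3]
  1-simplices (4): [v_0,v_1], [v_0,v_3], [v_1,v_2], [v_2,v_3]

giving chain groups C_0 ≅ Z^4, C_1 ≅ Z^4.

Boundary ∂_1: C_1 → C_0 sends each edge [p,q] (with p < q) to q − p.
The resulting 4×4 matrix has rank 3, and its Smith normal form has invariant factors (1,1,1).

Now H_k = ker ∂_k / im ∂_{k+1}, so:

  H_1: rank ker ∂_1 − rank ∂_2 = (4 − 3) − 0 = 1, and there is no ∂_2, so H_1 ≅ Z.

(K is a triangulation of the circle S^1.)

H_1 ≅ Z.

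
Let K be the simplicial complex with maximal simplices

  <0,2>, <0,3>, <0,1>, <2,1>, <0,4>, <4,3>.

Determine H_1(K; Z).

Order the vertices as 0 < 1 < 2 < 3 < 4. Listing each simplex with vertices in this order, K has dimension 1 with simplices:

  0-simplices (5): [0], [1], [2], [3], [4]
  1-simplices (6): [0,1], [0,2], [0,3], [0,4], [1,2], [3,4]

Hence C_0 ≅ Z^5, C_1 ≅ Z^6.

The boundary map ∂_1: C_1 → C_0 sends each edge [p,q] (with p < q) to q − p. For instance
  ∂[3,4] = [4] − [3].
The resulting 5×6 matrix has rank 4, and its Smith normal form has invariant factors (1,1,1,1).

From H_k ≅ ker(∂_k) / im(∂_{k+1}) we obtain:

  H_1: rank ker ∂_1 − rank ∂_2 = (6 − 4) − 0 = 2, and there is no ∂_2, so H_1 = Z^2.

(K is a triangulation of a wedge of 2 circles.)

H_1 ≅ Z^2.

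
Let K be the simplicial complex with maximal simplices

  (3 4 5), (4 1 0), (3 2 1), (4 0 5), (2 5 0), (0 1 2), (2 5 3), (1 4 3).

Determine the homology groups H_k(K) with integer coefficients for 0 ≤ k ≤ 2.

H_0 = Z,  H_1 = 0,  H_2 = Z.

Take the total order 0 < 1 < 2 < 3 < 4 < 5 on the vertex set. Then K (dimension 2) consists of the simplices:

  0-simplices (6): [0], [1], [2], [3], [4], [5]
  1-simplices (12): [0,1], [0,2], [0,4], [0,5], [1,2], [1,3], [1,4], [2,3], [2,5], [3,4], [3,5], [4,5]
  2-simplices (8): [0,1,2], [0,1,4], [0,2,5], [0,4,5], [1,2,3], [1,3,4], [2,3,5], [3,4,5]

so the chain groups are C_0 ≅ Z^6, C_1 ≅ Z^12, C_2 ≅ Z^8.

Boundary ∂_1: C_1 → C_0 is given by ∂[p,q] = [q] − [p].
As a 6×12 matrix over Z this has rank 5, with invariant factors (1,1,1,1,1).

∂_2: C_2 → C_1 sends each 2-simplex [p,q,r] to [q,r] − [p,r] + [p,q]. For instance
  ∂[0,2,5] = [2,5] − [0,5] + [0,2],
  ∂[3,4,5] = [4,5] − [3,5] + [3,4].
As a 12×8 matrix over Z this has rank 7, with invariant factors (1,1,1,1,1,1,1).

Now H_k = ker ∂_k / im ∂_{k+1}, so:

  H_0: rank C_0 − rank ∂_1 = 6 − 5 = 1, and the invariant factors of ∂_1 are all 1, so H_0 = Z.
  H_1: rank ker ∂_1 − rank ∂_2 = (12 − 5) − 7 = 0, and the invariant factors of ∂_2 are all 1, so H_1 = 0.
  H_2: rank ker ∂_2 − rank ∂_3 = (8 − 7) − 0 = 1, and there is no ∂_3, so H_2 = Z.

(K is a triangulation of the 2-sphere S^2.)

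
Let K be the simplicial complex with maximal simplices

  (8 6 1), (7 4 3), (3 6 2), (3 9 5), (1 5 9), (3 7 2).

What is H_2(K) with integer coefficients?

Order the vertices as 1 < 2 < 3 < 4 < 5 < 6 < 7 < 8 < 9. Listing each simplex with vertices in this order, K has dimension 2 with simplices:

  0-simplices (9): [1], [2], [3], [4], [5], [6], [7], [8], [9]
  1-simplices (15): [1,5], [1,6], [1,8], [1,9], [2,3], [2,6], [2,7], [3,4], [3,5], [3,6], [3,7], [3,9], [4,7], [5,9], [6,8]
  2-simplices (6): [1,5,9], [1,6,8], [2,3,6], [2,3,7], [3,4,7], [3,5,9]

giving chain groups C_0 ≅ Z^9, C_1 ≅ Z^15, C_2 ≅ Z^6.

Boundary ∂_1: C_1 → C_0 is given by ∂[p,q] = [q] − [p]. For instance
  ∂[4,7] = [7] − [4].
The 9×15 boundary matrix has rank 8 and Smith normal form diag(1,1,1,1,1,1,1,1).

∂_2: C_2 → C_1 sends each 2-simplex [p,q,r] to [q,r] − [p,r] + [p,q]. For instance
  ∂[2,3,7] = [3,7] − [2,7] + [2,3],
  ∂[2,3,6] = [3,6] − [2,6] + [2,3].
The 15×6 boundary matrix has rank 6 and Smith normal form diag(1,1,1,1,1,1).

Now H_k = ker ∂_k / im ∂_{k+1}, so:

  H_2: rank ker ∂_2 − rank ∂_3 = (6 − 6) − 0 = 0, and there is no ∂_3, so H_2 ≅ 0.

H_2 ≅ 0.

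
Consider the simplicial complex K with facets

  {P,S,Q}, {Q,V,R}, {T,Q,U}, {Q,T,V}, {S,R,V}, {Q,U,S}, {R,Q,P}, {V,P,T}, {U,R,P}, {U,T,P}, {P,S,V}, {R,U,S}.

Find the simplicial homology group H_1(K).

Take the total order P < Q < R < S < T < U < V on the vertex set. Then K (dimension 2) consists of the simplices:

  0-simplices (7): P, Q, R, S, T, U, V
  1-simplices (18): PQ, PR, PS, PT, PU, PV, QR, QS, QT, QU, QV, RS, RU, RV, SU, SV, TU, TV
  2-simplices (12): PQR, PQS, PRU, PSV, PTU, PTV, QRV, QSU, QTU, QTV, RSU, RSV

Hence C_0 ≅ Z^7, C_1 ≅ Z^18, C_2 ≅ Z^12.

The boundary map ∂_1: C_1 → C_0 is given by ∂[p,q] = [q] − [p].
This gives a 7×18 integer matrix of rank 6; reducing to Smith normal form yields diagonal entries (1,1,1,1,1,1).

The boundary map ∂_2: C_2 → C_1 maps a triangle to the signed sum of its edges. For instance
  ∂QTV = TV − QV + QT,
  ∂PQS = QS − PS + PQ.
As a 18×12 matrix over Z this has rank 12, with invariant factors (1,1,1,1,1,1,1,1,1,1,1,2).

Reading off H_k = ker ∂_k / im ∂_{k+1}:

  H_1: rank ker ∂_1 − rank ∂_2 = (18 − 6) − 12 = 0, and ∂_2 has invariant factor 2 > 1, so H_1 ≅ Z/2.

(K is a triangulation of the real projective plane RP^2.)

H_1 ≅ Z/2.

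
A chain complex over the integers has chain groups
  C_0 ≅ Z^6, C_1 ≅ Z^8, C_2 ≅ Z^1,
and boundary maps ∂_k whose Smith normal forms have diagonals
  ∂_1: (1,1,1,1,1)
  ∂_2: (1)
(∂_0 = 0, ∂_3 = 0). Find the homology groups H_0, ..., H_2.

H_0 ≅ Z,  H_1 ≅ Z^2,  H_2 = 0.

H_0: b_0 = 6 − 0 − 5 = 1; torsion from ∂_1 factors > 1: none. So H_0 ≅ Z.
H_1: b_1 = 8 − 5 − 1 = 2; torsion from ∂_2 factors > 1: none. So H_1 ≅ Z^2.
H_2: b_2 = 1 − 1 − 0 = 0; torsion from ∂_3 factors > 1: none. So H_2 ≅ 0.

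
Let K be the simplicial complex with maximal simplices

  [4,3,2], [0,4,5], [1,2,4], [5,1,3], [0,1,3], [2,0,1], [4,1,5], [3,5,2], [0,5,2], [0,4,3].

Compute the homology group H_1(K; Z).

K has 6 vertices, 15 edges, 10 triangles.
rank ∂_1 = 5, rank ∂_2 = 10 ⇒ b_1 = 15 − 5 − 10 = 0; ∂_2 has invariant factor(s) [2] giving torsion. So H_1 = Z/2.

H_1 = Z/2.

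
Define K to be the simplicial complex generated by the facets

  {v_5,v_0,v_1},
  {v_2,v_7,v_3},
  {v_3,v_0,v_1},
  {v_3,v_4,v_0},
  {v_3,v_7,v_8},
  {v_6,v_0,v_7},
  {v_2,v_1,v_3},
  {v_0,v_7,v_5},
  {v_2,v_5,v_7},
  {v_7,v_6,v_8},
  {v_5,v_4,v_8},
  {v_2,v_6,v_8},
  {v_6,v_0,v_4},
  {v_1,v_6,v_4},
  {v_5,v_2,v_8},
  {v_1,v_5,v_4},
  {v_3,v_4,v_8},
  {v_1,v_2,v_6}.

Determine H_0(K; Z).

Order the vertices as v_0 < v_1 < v_2 < v_3 < v_4 < v_5 < v_6 < v_7 < v_8. Listing each simplex with vertices in this order, K has dimension 2 with simplices:

  0-simplices (9): [v_0], [v_1], [v_2], [v_3], [v_4], [v_5], [v_6], [v_7], [v_8]
  1-simplices (27): (27 of them)
  2-simplices (18): (18 of them)

giving chain groups C_0 ≅ Z^9, C_1 ≅ Z^27, C_2 ≅ Z^18.

Boundary ∂_1: C_1 → C_0 is given by ∂[p,q] = [q] − [p].
This gives a 9×27 integer matrix of rank 8; reducing to Smith normal form yields diagonal entries (1,1,1,1,1,1,1,1).

∂_2: C_2 → C_1 sends each 2-simplex [p,q,r] to [q,r] − [p,r] + [p,q]. For instance
  ∂[v_6,v_7,v_8] = [v_7,v_8] − [v_6,v_8] + [v_6,v_7],
  ∂[v_2,v_3,v_7] = [v_3,v_7] − [v_2,v_7] + [v_2,v_3].
The 27×18 boundary matrix has rank 18 and Smith normal form diag(1,1,1,1,1,1,1,1,1,1,1,1,1,1,1,1,1,2).

Now H_k = ker ∂_k / im ∂_{k+1}, so:

  H_0: rank C_0 − rank ∂_1 = 9 − 8 = 1, and the invariant factors of ∂_1 are all 1, so H_0 ≅ Z.

H_0 = Z.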